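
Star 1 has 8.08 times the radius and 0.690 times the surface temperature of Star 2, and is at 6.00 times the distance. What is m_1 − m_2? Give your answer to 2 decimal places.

0.97

L_1/L_2 = (8.08)²(0.690)⁴ = 14.80.
F_1/F_2 = (L_1/L_2)/(d_1/d_2)² = 14.80/36.00 = 0.4111.
m_1 − m_2 = −2.5 log₁₀(0.4111) = 0.97.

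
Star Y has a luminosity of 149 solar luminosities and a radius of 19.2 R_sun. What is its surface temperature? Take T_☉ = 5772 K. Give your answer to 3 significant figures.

T/T_☉ = (L/L_☉)^(1/4) / (R/R_☉)^(1/2)
T = 5772 × (149)^(1/4) / √(19.2) = 5772 × 3.494 / 4.382 = 4602 K.

4.60×10^3 K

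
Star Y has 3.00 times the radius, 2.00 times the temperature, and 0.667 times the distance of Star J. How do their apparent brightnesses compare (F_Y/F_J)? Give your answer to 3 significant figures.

324

L_Y/L_J = (R_Y/R_J)²(T_Y/T_J)⁴ = (3.00)² × (2.00)⁴ = 144.0.
F_Y/F_J = (L_Y/L_J)/(d_Y/d_J)² = 144.0 / (0.667)² = 323.7.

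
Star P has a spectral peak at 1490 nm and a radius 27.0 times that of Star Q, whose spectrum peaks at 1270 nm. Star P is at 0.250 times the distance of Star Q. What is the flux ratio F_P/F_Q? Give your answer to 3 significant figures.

Wien's law: T_P/T_Q = λ_Q/λ_P = 1270/1490 = 0.8523.
L_P/L_Q = (R_P/R_Q)²(T_P/T_Q)⁴ = (27.0)²(0.8523)⁴ = 384.8.
F_P/F_Q = (L_P/L_Q)/(d_P/d_Q)² = 384.8/(0.250)² = 6156.

6.16×10^3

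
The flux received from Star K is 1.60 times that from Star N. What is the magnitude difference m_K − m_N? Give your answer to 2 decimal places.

m_K − m_N = −2.5 log₁₀(F_K/F_N) = −2.5 log₁₀(1.60) = −2.5 × (0.204) = -0.510.

-0.51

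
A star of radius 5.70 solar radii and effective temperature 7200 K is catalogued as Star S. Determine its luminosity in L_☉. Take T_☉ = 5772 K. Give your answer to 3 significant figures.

78.7 L_☉

L/L_☉ = (R/R_☉)² (T/T_☉)⁴ = (5.70)² × (7200/5772)⁴
       = 32.49 × (1.247)⁴ = 32.49 × 2.421 = 78.66.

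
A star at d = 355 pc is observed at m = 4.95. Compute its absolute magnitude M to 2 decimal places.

M = m − 5 log₁₀(d/10 pc) = 4.95 − 5 log₁₀(355/10)
  = 4.95 − 5 × 1.550 = 4.95 − 7.75 = -2.80.

-2.80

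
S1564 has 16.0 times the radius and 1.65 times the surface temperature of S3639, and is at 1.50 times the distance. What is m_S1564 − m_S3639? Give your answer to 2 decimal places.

L_S1564/L_S3639 = (16.0)²(1.65)⁴ = 1897.
F_S1564/F_S3639 = (L_S1564/L_S3639)/(d_S1564/d_S3639)² = 1897/2.250 = 843.3.
m_S1564 − m_S3639 = −2.5 log₁₀(843.3) = -7.31.

-7.31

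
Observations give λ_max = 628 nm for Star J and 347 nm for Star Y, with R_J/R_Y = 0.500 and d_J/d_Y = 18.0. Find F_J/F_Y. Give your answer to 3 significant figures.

Wien's law: T_J/T_Y = λ_Y/λ_J = 347/628 = 0.5525.
L_J/L_Y = (R_J/R_Y)²(T_J/T_Y)⁴ = (0.500)²(0.5525)⁴ = 0.02330.
F_J/F_Y = (L_J/L_Y)/(d_J/d_Y)² = 0.02330/(18.0)² = 7.192×10^-5.

7.19×10^-5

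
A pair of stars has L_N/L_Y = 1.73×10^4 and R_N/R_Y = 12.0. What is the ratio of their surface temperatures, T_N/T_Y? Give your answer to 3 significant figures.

L ∝ R²T⁴ gives T ∝ (L/R²)^(1/4), so
T_N/T_Y = (1.73×10^4 / 12.0²)^(1/4) = (120.1)^(1/4) = 3.311.

3.31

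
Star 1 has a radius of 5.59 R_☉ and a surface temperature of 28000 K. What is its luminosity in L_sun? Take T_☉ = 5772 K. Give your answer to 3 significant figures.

L/L_☉ = (R/R_☉)² (T/T_☉)⁴ = (5.59)² × (28000/5772)⁴
       = 31.25 × (4.851)⁴ = 31.25 × 553.8 = 1.730×10^4.

1.73×10^4 L_sun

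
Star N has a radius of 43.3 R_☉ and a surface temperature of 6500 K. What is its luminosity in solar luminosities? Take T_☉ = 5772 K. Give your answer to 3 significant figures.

3.02×10^3 solar luminosities

L/L_☉ = (R/R_☉)² (T/T_☉)⁴ = (43.3)² × (6500/5772)⁴
       = 1875 × (1.126)⁴ = 1875 × 1.608 = 3015.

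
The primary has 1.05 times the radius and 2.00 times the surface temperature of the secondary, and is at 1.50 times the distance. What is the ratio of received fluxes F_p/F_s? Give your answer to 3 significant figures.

L_p/L_s = (R_p/R_s)²(T_p/T_s)⁴ = (1.05)² × (2.00)⁴ = 17.64.
F_p/F_s = (L_p/L_s)/(d_p/d_s)² = 17.64 / (1.50)² = 7.840.

7.84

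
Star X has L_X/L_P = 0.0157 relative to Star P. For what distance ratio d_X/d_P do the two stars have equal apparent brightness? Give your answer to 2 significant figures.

0.13

Equal flux requires L_X/d_X² = L_P/d_P², so d_X/d_P = √(L_X/L_P)
= √(0.0157) = 0.1253.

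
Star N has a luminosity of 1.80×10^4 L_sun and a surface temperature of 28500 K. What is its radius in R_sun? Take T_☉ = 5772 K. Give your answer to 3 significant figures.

5.50 R_sun

R/R_☉ = √(L/L_☉) / (T/T_☉)² = √(1.80×10^4) / (4.938)²
       = 134.2 / 24.38 = 5.503.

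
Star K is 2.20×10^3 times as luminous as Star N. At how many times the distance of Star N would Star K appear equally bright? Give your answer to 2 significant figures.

47

Equal flux requires L_K/d_K² = L_N/d_N², so d_K/d_N = √(L_K/L_N)
= √(2.20×10^3) = 46.90.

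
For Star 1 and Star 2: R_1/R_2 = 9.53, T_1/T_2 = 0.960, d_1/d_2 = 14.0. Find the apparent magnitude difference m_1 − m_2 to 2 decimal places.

1.01

L_1/L_2 = (9.53)²(0.960)⁴ = 77.14.
F_1/F_2 = (L_1/L_2)/(d_1/d_2)² = 77.14/196.0 = 0.3936.
m_1 − m_2 = −2.5 log₁₀(0.3936) = 1.01.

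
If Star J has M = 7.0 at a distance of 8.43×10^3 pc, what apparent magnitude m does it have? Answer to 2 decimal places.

21.63

m = M + 5 log₁₀(d/10 pc) = 7.0 + 5 log₁₀(8.43×10^3/10)
  = 7.0 + 5 × 2.926 = 7.0 + 14.63 = 21.63.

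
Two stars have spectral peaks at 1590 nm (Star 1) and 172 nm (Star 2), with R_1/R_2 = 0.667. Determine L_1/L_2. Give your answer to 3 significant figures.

Wien's law gives T ∝ 1/λ_max, so T_1/T_2 = λ_2/λ_1 = 172/1590 = 0.1082.
Then L ∝ R²T⁴ gives L_1/L_2 = (0.667)² × (0.1082)⁴ = 0.4449 × 1.369×10^-4 = 6.092×10^-5.

6.09×10^-5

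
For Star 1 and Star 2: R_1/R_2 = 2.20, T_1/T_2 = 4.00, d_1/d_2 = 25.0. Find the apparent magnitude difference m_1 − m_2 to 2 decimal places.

-0.74

L_1/L_2 = (2.20)²(4.00)⁴ = 1239.
F_1/F_2 = (L_1/L_2)/(d_1/d_2)² = 1239/625.0 = 1.982.
m_1 − m_2 = −2.5 log₁₀(1.982) = -0.74.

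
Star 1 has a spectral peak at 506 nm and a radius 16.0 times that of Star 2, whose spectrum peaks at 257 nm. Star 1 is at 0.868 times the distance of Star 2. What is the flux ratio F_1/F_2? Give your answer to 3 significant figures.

22.6

Wien's law: T_1/T_2 = λ_2/λ_1 = 257/506 = 0.5079.
L_1/L_2 = (R_1/R_2)²(T_1/T_2)⁴ = (16.0)²(0.5079)⁴ = 17.04.
F_1/F_2 = (L_1/L_2)/(d_1/d_2)² = 17.04/(0.868)² = 22.61.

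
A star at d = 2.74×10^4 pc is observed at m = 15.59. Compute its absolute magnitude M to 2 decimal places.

M = m − 5 log₁₀(d/10 pc) = 15.59 − 5 log₁₀(2.74×10^4/10)
  = 15.59 − 5 × 3.438 = 15.59 − 17.19 = -1.60.

-1.60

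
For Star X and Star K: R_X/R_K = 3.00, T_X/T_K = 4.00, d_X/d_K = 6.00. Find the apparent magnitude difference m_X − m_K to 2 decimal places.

L_X/L_K = (3.00)²(4.00)⁴ = 2304.
F_X/F_K = (L_X/L_K)/(d_X/d_K)² = 2304/36.00 = 64.00.
m_X − m_K = −2.5 log₁₀(64.00) = -4.52.

-4.52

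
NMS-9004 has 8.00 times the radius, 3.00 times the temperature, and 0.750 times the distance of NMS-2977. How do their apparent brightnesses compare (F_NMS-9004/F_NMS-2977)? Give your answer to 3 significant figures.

9.22×10^3

L_NMS-9004/L_NMS-2977 = (R_NMS-9004/R_NMS-2977)²(T_NMS-9004/T_NMS-2977)⁴ = (8.00)² × (3.00)⁴ = 5184.
F_NMS-9004/F_NMS-2977 = (L_NMS-9004/L_NMS-2977)/(d_NMS-9004/d_NMS-2977)² = 5184 / (0.750)² = 9216.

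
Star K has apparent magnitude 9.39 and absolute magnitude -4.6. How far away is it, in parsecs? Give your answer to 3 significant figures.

m − M = 5 log₁₀(d/10 pc)
9.39 − (-4.6) = 13.99 = 5 log₁₀(d/10)
d = 10 × 10^(13.99/5) = 10 × 10^2.798 = 6281 pc.

6.28×10^3 pc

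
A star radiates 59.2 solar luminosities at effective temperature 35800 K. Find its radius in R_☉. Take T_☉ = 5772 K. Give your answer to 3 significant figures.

0.200 R_☉

R/R_☉ = √(L/L_☉) / (T/T_☉)² = √(59.2) / (6.202)²
       = 7.694 / 38.47 = 0.2000.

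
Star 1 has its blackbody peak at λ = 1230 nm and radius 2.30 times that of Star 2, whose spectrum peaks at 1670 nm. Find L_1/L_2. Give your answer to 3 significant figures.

18.0

Wien's law gives T ∝ 1/λ_max, so T_1/T_2 = λ_2/λ_1 = 1670/1230 = 1.358.
Then L ∝ R²T⁴ gives L_1/L_2 = (2.30)² × (1.358)⁴ = 5.290 × 3.398 = 17.98.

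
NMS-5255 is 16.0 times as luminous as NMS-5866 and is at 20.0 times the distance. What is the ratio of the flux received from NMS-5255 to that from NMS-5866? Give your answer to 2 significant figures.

0.040

F = L/(4πd²), so F_NMS-5255/F_NMS-5866 = (L_NMS-5255/L_NMS-5866) / (d_NMS-5255/d_NMS-5866)²
= 16.0 / (20.0)² = 16.0 / 400.0 = 0.04000.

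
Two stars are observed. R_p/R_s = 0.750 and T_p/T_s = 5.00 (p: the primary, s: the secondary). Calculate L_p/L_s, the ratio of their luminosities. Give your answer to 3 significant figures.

From the Stefan–Boltzmann law, L ∝ R²T⁴, so
L_p/L_s = (R_p/R_s)² (T_p/T_s)⁴ = (0.750)² × (5.00)⁴ = 0.5625 × 625.0 = 351.6.

352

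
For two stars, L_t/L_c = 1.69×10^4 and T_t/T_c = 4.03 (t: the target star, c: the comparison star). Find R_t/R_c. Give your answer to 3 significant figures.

L ∝ R²T⁴ gives R ∝ √L / T², so
R_t/R_c = √(1.69×10^4) / (4.03)² = 130.0 / 16.24 = 8.004.

8.00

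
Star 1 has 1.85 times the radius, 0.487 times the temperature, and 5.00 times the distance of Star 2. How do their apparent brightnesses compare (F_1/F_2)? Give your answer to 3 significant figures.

L_1/L_2 = (R_1/R_2)²(T_1/T_2)⁴ = (1.85)² × (0.487)⁴ = 0.1925.
F_1/F_2 = (L_1/L_2)/(d_1/d_2)² = 0.1925 / (5.00)² = 0.007701.

0.00770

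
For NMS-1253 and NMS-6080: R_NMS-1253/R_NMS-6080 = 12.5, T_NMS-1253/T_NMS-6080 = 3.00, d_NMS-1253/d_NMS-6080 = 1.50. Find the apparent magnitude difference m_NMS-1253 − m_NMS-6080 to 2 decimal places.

-9.38

L_NMS-1253/L_NMS-6080 = (12.5)²(3.00)⁴ = 1.266×10^4.
F_NMS-1253/F_NMS-6080 = (L_NMS-1253/L_NMS-6080)/(d_NMS-1253/d_NMS-6080)² = 1.266×10^4/2.250 = 5625.
m_NMS-1253 − m_NMS-6080 = −2.5 log₁₀(5625) = -9.38.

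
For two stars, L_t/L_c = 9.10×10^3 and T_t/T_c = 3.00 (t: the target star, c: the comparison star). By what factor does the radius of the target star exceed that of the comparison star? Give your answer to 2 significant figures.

L ∝ R²T⁴ gives R ∝ √L / T², so
R_t/R_c = √(9.10×10^3) / (3.00)² = 95.39 / 9.000 = 10.60.

11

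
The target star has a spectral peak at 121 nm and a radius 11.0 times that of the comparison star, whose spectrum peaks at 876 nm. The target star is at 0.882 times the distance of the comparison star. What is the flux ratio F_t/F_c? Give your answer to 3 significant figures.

4.27×10^5

Wien's law: T_t/T_c = λ_c/λ_t = 876/121 = 7.240.
L_t/L_c = (R_t/R_c)²(T_t/T_c)⁴ = (11.0)²(7.240)⁴ = 3.324×10^5.
F_t/F_c = (L_t/L_c)/(d_t/d_c)² = 3.324×10^5/(0.882)² = 4.273×10^5.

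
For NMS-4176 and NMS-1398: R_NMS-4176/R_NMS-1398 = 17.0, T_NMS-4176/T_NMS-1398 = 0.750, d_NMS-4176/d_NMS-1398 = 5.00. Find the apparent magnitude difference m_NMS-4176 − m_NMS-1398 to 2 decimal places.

L_NMS-4176/L_NMS-1398 = (17.0)²(0.750)⁴ = 91.44.
F_NMS-4176/F_NMS-1398 = (L_NMS-4176/L_NMS-1398)/(d_NMS-4176/d_NMS-1398)² = 91.44/25.00 = 3.658.
m_NMS-4176 − m_NMS-1398 = −2.5 log₁₀(3.658) = -1.41.

-1.41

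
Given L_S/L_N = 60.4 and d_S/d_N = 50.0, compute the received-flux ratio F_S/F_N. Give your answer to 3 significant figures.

F = L/(4πd²), so F_S/F_N = (L_S/L_N) / (d_S/d_N)²
= 60.4 / (50.0)² = 60.4 / 2500 = 0.02416.

0.0242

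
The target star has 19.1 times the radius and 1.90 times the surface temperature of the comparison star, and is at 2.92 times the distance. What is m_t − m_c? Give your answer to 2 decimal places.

-6.87

L_t/L_c = (19.1)²(1.90)⁴ = 4754.
F_t/F_c = (L_t/L_c)/(d_t/d_c)² = 4754/8.526 = 557.6.
m_t − m_c = −2.5 log₁₀(557.6) = -6.87.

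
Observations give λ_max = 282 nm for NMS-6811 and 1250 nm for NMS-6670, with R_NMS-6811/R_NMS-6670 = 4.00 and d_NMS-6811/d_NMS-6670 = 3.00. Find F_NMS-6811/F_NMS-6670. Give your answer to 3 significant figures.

686

Wien's law: T_NMS-6811/T_NMS-6670 = λ_NMS-6670/λ_NMS-6811 = 1250/282 = 4.433.
L_NMS-6811/L_NMS-6670 = (R_NMS-6811/R_NMS-6670)²(T_NMS-6811/T_NMS-6670)⁴ = (4.00)²(4.433)⁴ = 6177.
F_NMS-6811/F_NMS-6670 = (L_NMS-6811/L_NMS-6670)/(d_NMS-6811/d_NMS-6670)² = 6177/(3.00)² = 686.3.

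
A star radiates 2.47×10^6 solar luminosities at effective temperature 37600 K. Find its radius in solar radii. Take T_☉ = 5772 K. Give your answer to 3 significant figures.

R/R_☉ = √(L/L_☉) / (T/T_☉)² = √(2.47×10^6) / (6.514)²
       = 1572 / 42.43 = 37.04.

37.0 solar radii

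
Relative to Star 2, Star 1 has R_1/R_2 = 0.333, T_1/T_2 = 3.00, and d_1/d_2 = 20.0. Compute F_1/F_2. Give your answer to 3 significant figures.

L_1/L_2 = (R_1/R_2)²(T_1/T_2)⁴ = (0.333)² × (3.00)⁴ = 8.982.
F_1/F_2 = (L_1/L_2)/(d_1/d_2)² = 8.982 / (20.0)² = 0.02246.

0.0225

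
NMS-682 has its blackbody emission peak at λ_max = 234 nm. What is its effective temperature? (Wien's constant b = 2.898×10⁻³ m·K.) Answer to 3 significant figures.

T = b/λ_max = 2.898×10⁻³ / (234×10⁻⁹) = 1.238×10^4 K.

1.24×10^4 K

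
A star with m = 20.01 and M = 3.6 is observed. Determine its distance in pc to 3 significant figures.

1.91×10^4 pc

m − M = 5 log₁₀(d/10 pc)
20.01 − (3.6) = 16.41 = 5 log₁₀(d/10)
d = 10 × 10^(16.41/5) = 10 × 10^3.282 = 1.914×10^4 pc.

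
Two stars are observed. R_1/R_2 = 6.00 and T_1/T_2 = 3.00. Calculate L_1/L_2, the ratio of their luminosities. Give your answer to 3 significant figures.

2.92×10^3

From the Stefan–Boltzmann law, L ∝ R²T⁴, so
L_1/L_2 = (R_1/R_2)² (T_1/T_2)⁴ = (6.00)² × (3.00)⁴ = 36.00 × 81.00 = 2916.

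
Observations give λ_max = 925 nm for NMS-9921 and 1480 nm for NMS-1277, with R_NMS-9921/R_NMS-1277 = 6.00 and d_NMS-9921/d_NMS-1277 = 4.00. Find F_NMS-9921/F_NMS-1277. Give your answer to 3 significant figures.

14.7

Wien's law: T_NMS-9921/T_NMS-1277 = λ_NMS-1277/λ_NMS-9921 = 1480/925 = 1.600.
L_NMS-9921/L_NMS-1277 = (R_NMS-9921/R_NMS-1277)²(T_NMS-9921/T_NMS-1277)⁴ = (6.00)²(1.600)⁴ = 235.9.
F_NMS-9921/F_NMS-1277 = (L_NMS-9921/L_NMS-1277)/(d_NMS-9921/d_NMS-1277)² = 235.9/(4.00)² = 14.75.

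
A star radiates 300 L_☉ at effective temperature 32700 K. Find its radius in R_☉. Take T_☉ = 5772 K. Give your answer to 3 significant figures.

0.540 R_☉

R/R_☉ = √(L/L_☉) / (T/T_☉)² = √(300) / (5.665)²
       = 17.32 / 32.10 = 0.5397.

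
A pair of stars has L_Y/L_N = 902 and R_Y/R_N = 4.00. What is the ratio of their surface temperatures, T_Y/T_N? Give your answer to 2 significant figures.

2.7

L ∝ R²T⁴ gives T ∝ (L/R²)^(1/4), so
T_Y/T_N = (902 / 4.00²)^(1/4) = (56.38)^(1/4) = 2.740.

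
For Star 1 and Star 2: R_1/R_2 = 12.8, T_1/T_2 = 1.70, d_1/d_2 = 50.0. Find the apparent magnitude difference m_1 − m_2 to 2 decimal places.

L_1/L_2 = (12.8)²(1.70)⁴ = 1368.
F_1/F_2 = (L_1/L_2)/(d_1/d_2)² = 1368/2500 = 0.5474.
m_1 − m_2 = −2.5 log₁₀(0.5474) = 0.65.

0.65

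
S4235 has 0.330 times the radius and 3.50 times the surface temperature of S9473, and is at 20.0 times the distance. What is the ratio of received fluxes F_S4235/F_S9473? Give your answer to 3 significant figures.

L_S4235/L_S9473 = (R_S4235/R_S9473)²(T_S4235/T_S9473)⁴ = (0.330)² × (3.50)⁴ = 16.34.
F_S4235/F_S9473 = (L_S4235/L_S9473)/(d_S4235/d_S9473)² = 16.34 / (20.0)² = 0.04085.

0.0409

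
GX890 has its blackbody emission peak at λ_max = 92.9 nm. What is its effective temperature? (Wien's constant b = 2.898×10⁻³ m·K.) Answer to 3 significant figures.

T = b/λ_max = 2.898×10⁻³ / (92.9×10⁻⁹) = 3.119×10^4 K.

3.12×10^4 K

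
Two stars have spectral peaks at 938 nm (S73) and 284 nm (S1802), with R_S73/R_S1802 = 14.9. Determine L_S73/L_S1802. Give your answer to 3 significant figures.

1.87

Wien's law gives T ∝ 1/λ_max, so T_S73/T_S1802 = λ_S1802/λ_S73 = 284/938 = 0.3028.
Then L ∝ R²T⁴ gives L_S73/L_S1802 = (14.9)² × (0.3028)⁴ = 222.0 × 0.008404 = 1.866.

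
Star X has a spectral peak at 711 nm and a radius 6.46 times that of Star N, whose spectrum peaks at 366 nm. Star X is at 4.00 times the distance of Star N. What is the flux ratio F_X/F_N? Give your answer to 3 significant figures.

Wien's law: T_X/T_N = λ_N/λ_X = 366/711 = 0.5148.
L_X/L_N = (R_X/R_N)²(T_X/T_N)⁴ = (6.46)²(0.5148)⁴ = 2.930.
F_X/F_N = (L_X/L_N)/(d_X/d_N)² = 2.930/(4.00)² = 0.1831.

0.183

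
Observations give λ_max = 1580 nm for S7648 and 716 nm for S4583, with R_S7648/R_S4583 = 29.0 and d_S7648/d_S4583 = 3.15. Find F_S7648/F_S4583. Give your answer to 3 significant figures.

3.57

Wien's law: T_S7648/T_S4583 = λ_S4583/λ_S7648 = 716/1580 = 0.4532.
L_S7648/L_S4583 = (R_S7648/R_S4583)²(T_S7648/T_S4583)⁴ = (29.0)²(0.4532)⁴ = 35.47.
F_S7648/F_S4583 = (L_S7648/L_S4583)/(d_S7648/d_S4583)² = 35.47/(3.15)² = 3.574.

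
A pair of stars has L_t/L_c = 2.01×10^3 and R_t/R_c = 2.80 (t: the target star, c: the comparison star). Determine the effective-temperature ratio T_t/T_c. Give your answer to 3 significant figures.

L ∝ R²T⁴ gives T ∝ (L/R²)^(1/4), so
T_t/T_c = (2.01×10^3 / 2.80²)^(1/4) = (256.4)^(1/4) = 4.001.

4.00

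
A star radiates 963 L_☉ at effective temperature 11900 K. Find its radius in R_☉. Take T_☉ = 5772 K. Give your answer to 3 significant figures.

7.30 R_☉

R/R_☉ = √(L/L_☉) / (T/T_☉)² = √(963) / (2.062)²
       = 31.03 / 4.251 = 7.301.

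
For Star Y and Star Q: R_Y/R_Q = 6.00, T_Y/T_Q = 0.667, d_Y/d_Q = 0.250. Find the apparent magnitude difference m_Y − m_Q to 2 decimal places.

-5.14

L_Y/L_Q = (6.00)²(0.667)⁴ = 7.125.
F_Y/F_Q = (L_Y/L_Q)/(d_Y/d_Q)² = 7.125/0.06250 = 114.0.
m_Y − m_Q = −2.5 log₁₀(114.0) = -5.14.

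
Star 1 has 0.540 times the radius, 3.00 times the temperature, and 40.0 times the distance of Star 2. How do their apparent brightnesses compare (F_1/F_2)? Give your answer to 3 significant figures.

0.0148

L_1/L_2 = (R_1/R_2)²(T_1/T_2)⁴ = (0.540)² × (3.00)⁴ = 23.62.
F_1/F_2 = (L_1/L_2)/(d_1/d_2)² = 23.62 / (40.0)² = 0.01476.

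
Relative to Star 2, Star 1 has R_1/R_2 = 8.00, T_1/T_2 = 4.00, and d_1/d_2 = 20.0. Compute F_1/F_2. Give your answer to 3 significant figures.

L_1/L_2 = (R_1/R_2)²(T_1/T_2)⁴ = (8.00)² × (4.00)⁴ = 1.638×10^4.
F_1/F_2 = (L_1/L_2)/(d_1/d_2)² = 1.638×10^4 / (20.0)² = 40.96.

41.0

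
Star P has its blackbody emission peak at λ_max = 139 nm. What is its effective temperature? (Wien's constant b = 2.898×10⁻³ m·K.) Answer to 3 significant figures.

2.08×10^4 K

T = b/λ_max = 2.898×10⁻³ / (139×10⁻⁹) = 2.085×10^4 K.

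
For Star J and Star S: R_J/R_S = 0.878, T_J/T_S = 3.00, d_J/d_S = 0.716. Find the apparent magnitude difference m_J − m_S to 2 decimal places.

-5.21

L_J/L_S = (0.878)²(3.00)⁴ = 62.44.
F_J/F_S = (L_J/L_S)/(d_J/d_S)² = 62.44/0.5127 = 121.8.
m_J − m_S = −2.5 log₁₀(121.8) = -5.21.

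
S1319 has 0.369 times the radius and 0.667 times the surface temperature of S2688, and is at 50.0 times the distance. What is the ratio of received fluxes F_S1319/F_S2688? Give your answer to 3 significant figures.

L_S1319/L_S2688 = (R_S1319/R_S2688)²(T_S1319/T_S2688)⁴ = (0.369)² × (0.667)⁴ = 0.02695.
F_S1319/F_S2688 = (L_S1319/L_S2688)/(d_S1319/d_S2688)² = 0.02695 / (50.0)² = 1.078×10^-5.

1.08×10^-5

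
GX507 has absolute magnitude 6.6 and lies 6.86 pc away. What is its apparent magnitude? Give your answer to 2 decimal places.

5.78

m = M + 5 log₁₀(d/10 pc) = 6.6 + 5 log₁₀(6.86/10)
  = 6.6 + 5 × -0.164 = 6.6 + -0.82 = 5.78.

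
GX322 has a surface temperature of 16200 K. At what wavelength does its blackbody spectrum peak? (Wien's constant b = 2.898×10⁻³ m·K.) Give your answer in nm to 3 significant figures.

λ_max = b/T = 2.898×10⁻³ / 16200 = 1.79×10^-7 m = 178.9 nm.

179 nm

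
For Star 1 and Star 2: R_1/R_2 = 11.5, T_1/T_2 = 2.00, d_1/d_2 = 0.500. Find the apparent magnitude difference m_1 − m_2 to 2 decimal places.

-9.82

L_1/L_2 = (11.5)²(2.00)⁴ = 2116.
F_1/F_2 = (L_1/L_2)/(d_1/d_2)² = 2116/0.2500 = 8464.
m_1 − m_2 = −2.5 log₁₀(8464) = -9.82.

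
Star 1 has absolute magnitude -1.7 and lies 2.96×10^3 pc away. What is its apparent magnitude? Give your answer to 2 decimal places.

m = M + 5 log₁₀(d/10 pc) = -1.7 + 5 log₁₀(2.96×10^3/10)
  = -1.7 + 5 × 2.471 = -1.7 + 12.36 = 10.66.

10.66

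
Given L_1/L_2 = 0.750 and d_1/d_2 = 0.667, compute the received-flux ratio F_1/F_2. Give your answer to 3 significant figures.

1.69

F = L/(4πd²), so F_1/F_2 = (L_1/L_2) / (d_1/d_2)²
= 0.750 / (0.667)² = 0.750 / 0.4449 = 1.686.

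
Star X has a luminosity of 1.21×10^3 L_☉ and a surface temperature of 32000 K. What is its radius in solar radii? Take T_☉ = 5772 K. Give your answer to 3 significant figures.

R/R_☉ = √(L/L_☉) / (T/T_☉)² = √(1.21×10^3) / (5.544)²
       = 34.79 / 30.74 = 1.132.

1.13 solar radii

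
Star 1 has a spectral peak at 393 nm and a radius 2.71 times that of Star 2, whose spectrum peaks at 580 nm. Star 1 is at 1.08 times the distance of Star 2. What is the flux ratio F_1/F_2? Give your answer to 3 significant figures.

29.9

Wien's law: T_1/T_2 = λ_2/λ_1 = 580/393 = 1.476.
L_1/L_2 = (R_1/R_2)²(T_1/T_2)⁴ = (2.71)²(1.476)⁴ = 34.84.
F_1/F_2 = (L_1/L_2)/(d_1/d_2)² = 34.84/(1.08)² = 29.87.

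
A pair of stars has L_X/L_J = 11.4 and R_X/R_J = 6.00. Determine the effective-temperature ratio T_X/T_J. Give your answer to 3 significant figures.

0.750

L ∝ R²T⁴ gives T ∝ (L/R²)^(1/4), so
T_X/T_J = (11.4 / 6.00²)^(1/4) = (0.3167)^(1/4) = 0.7502.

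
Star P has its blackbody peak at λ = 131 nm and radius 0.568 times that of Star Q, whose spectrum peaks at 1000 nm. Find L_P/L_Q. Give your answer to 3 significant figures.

Wien's law gives T ∝ 1/λ_max, so T_P/T_Q = λ_Q/λ_P = 1000/131 = 7.634.
Then L ∝ R²T⁴ gives L_P/L_Q = (0.568)² × (7.634)⁴ = 0.3226 × 3396 = 1095.

1.10×10^3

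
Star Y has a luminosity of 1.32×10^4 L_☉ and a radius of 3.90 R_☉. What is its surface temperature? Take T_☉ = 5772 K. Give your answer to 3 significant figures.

T/T_☉ = (L/L_☉)^(1/4) / (R/R_☉)^(1/2)
T = 5772 × (1.32×10^4)^(1/4) / √(3.90) = 5772 × 10.72 / 1.975 = 3.133×10^4 K.

3.13×10^4 K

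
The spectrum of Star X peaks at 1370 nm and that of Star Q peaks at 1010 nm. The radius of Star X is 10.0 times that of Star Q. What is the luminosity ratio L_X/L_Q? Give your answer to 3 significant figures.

Wien's law gives T ∝ 1/λ_max, so T_X/T_Q = λ_Q/λ_X = 1010/1370 = 0.7372.
Then L ∝ R²T⁴ gives L_X/L_Q = (10.0)² × (0.7372)⁴ = 100.0 × 0.2954 = 29.54.

29.5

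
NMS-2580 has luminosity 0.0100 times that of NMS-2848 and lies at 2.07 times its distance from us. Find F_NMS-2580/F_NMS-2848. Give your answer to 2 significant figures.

0.0023

F = L/(4πd²), so F_NMS-2580/F_NMS-2848 = (L_NMS-2580/L_NMS-2848) / (d_NMS-2580/d_NMS-2848)²
= 0.0100 / (2.07)² = 0.0100 / 4.285 = 0.002334.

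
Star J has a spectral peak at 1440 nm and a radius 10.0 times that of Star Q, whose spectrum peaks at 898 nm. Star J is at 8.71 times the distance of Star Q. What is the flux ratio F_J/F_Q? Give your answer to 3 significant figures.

0.199

Wien's law: T_J/T_Q = λ_Q/λ_J = 898/1440 = 0.6236.
L_J/L_Q = (R_J/R_Q)²(T_J/T_Q)⁴ = (10.0)²(0.6236)⁴ = 15.12.
F_J/F_Q = (L_J/L_Q)/(d_J/d_Q)² = 15.12/(8.71)² = 0.1994.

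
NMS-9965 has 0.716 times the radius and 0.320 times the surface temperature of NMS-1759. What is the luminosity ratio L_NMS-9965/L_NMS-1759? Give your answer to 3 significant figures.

0.00538

From the Stefan–Boltzmann law, L ∝ R²T⁴, so
L_NMS-9965/L_NMS-1759 = (R_NMS-9965/R_NMS-1759)² (T_NMS-9965/T_NMS-1759)⁴ = (0.716)² × (0.320)⁴ = 0.5127 × 0.01049 = 0.005376.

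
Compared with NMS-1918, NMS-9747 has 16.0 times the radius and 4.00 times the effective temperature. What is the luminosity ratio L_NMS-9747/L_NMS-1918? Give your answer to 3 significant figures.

6.55×10^4

From the Stefan–Boltzmann law, L ∝ R²T⁴, so
L_NMS-9747/L_NMS-1918 = (R_NMS-9747/R_NMS-1918)² (T_NMS-9747/T_NMS-1918)⁴ = (16.0)² × (4.00)⁴ = 256.0 × 256.0 = 6.554×10^4.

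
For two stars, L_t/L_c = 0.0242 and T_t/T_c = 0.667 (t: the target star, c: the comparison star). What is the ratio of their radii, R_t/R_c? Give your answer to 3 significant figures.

L ∝ R²T⁴ gives R ∝ √L / T², so
R_t/R_c = √(0.0242) / (0.667)² = 0.1556 / 0.4449 = 0.3497.

0.350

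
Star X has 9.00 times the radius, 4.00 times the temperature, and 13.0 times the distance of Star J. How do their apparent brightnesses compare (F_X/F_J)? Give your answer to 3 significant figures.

123

L_X/L_J = (R_X/R_J)²(T_X/T_J)⁴ = (9.00)² × (4.00)⁴ = 2.074×10^4.
F_X/F_J = (L_X/L_J)/(d_X/d_J)² = 2.074×10^4 / (13.0)² = 122.7.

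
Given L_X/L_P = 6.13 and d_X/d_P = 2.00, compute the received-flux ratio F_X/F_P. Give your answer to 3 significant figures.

F = L/(4πd²), so F_X/F_P = (L_X/L_P) / (d_X/d_P)²
= 6.13 / (2.00)² = 6.13 / 4.000 = 1.532.

1.53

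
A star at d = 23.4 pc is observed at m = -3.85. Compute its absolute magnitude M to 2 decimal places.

-5.70

M = m − 5 log₁₀(d/10 pc) = -3.85 − 5 log₁₀(23.4/10)
  = -3.85 − 5 × 0.369 = -3.85 − 1.85 = -5.70.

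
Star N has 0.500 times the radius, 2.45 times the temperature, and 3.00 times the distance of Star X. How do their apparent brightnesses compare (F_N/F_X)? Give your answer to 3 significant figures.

L_N/L_X = (R_N/R_X)²(T_N/T_X)⁴ = (0.500)² × (2.45)⁴ = 9.008.
F_N/F_X = (L_N/L_X)/(d_N/d_X)² = 9.008 / (3.00)² = 1.001.

1.00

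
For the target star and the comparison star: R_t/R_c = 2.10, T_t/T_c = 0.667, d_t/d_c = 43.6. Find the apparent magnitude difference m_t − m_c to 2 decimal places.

8.35

L_t/L_c = (2.10)²(0.667)⁴ = 0.8729.
F_t/F_c = (L_t/L_c)/(d_t/d_c)² = 0.8729/1901 = 4.592×10^-4.
m_t − m_c = −2.5 log₁₀(4.592×10^-4) = 8.35.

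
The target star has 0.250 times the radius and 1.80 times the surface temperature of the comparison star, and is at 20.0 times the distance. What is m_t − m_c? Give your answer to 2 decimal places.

6.96

L_t/L_c = (0.250)²(1.80)⁴ = 0.6561.
F_t/F_c = (L_t/L_c)/(d_t/d_c)² = 0.6561/400.0 = 0.001640.
m_t − m_c = −2.5 log₁₀(0.001640) = 6.96.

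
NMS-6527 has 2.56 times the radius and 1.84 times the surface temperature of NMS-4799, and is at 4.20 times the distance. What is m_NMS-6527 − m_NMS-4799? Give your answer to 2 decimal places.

L_NMS-6527/L_NMS-4799 = (2.56)²(1.84)⁴ = 75.12.
F_NMS-6527/F_NMS-4799 = (L_NMS-6527/L_NMS-4799)/(d_NMS-6527/d_NMS-4799)² = 75.12/17.64 = 4.258.
m_NMS-6527 − m_NMS-4799 = −2.5 log₁₀(4.258) = -1.57.

-1.57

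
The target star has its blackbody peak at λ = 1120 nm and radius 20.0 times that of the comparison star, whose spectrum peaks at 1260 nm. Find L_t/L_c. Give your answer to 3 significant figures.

Wien's law gives T ∝ 1/λ_max, so T_t/T_c = λ_c/λ_t = 1260/1120 = 1.125.
Then L ∝ R²T⁴ gives L_t/L_c = (20.0)² × (1.125)⁴ = 400.0 × 1.602 = 640.7.

641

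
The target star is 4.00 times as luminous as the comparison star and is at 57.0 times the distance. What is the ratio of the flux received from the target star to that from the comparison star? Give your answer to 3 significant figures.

F = L/(4πd²), so F_t/F_c = (L_t/L_c) / (d_t/d_c)²
= 4.00 / (57.0)² = 4.00 / 3249 = 0.001231.

0.00123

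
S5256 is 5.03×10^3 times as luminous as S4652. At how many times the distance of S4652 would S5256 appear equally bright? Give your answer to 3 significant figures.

Equal flux requires L_S5256/d_S5256² = L_S4652/d_S4652², so d_S5256/d_S4652 = √(L_S5256/L_S4652)
= √(5.03×10^3) = 70.92.

70.9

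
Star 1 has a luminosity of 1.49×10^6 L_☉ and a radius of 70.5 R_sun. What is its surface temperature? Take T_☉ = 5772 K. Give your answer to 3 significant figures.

2.40×10^4 K

T/T_☉ = (L/L_☉)^(1/4) / (R/R_☉)^(1/2)
T = 5772 × (1.49×10^6)^(1/4) / √(70.5) = 5772 × 34.94 / 8.396 = 2.402×10^4 K.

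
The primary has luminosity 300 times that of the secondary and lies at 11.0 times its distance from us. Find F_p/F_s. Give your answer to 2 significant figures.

F = L/(4πd²), so F_p/F_s = (L_p/L_s) / (d_p/d_s)²
= 300 / (11.0)² = 300 / 121.0 = 2.479.

2.5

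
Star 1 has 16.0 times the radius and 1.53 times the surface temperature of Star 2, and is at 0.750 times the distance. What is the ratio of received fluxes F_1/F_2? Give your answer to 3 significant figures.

2.49×10^3

L_1/L_2 = (R_1/R_2)²(T_1/T_2)⁴ = (16.0)² × (1.53)⁴ = 1403.
F_1/F_2 = (L_1/L_2)/(d_1/d_2)² = 1403 / (0.750)² = 2494.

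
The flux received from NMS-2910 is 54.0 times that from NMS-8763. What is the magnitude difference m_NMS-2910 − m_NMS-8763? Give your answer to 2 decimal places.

-4.33

m_NMS-2910 − m_NMS-8763 = −2.5 log₁₀(F_NMS-2910/F_NMS-8763) = −2.5 log₁₀(54.0) = −2.5 × (1.732) = -4.331.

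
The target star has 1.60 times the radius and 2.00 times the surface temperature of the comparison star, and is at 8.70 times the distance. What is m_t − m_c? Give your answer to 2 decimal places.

L_t/L_c = (1.60)²(2.00)⁴ = 40.96.
F_t/F_c = (L_t/L_c)/(d_t/d_c)² = 40.96/75.69 = 0.5412.
m_t − m_c = −2.5 log₁₀(0.5412) = 0.67.

0.67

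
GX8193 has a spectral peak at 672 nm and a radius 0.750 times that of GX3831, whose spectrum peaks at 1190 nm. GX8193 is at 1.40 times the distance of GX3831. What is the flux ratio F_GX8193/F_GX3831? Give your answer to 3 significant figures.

2.82

Wien's law: T_GX8193/T_GX3831 = λ_GX3831/λ_GX8193 = 1190/672 = 1.771.
L_GX8193/L_GX3831 = (R_GX8193/R_GX3831)²(T_GX8193/T_GX3831)⁴ = (0.750)²(1.771)⁴ = 5.531.
F_GX8193/F_GX3831 = (L_GX8193/L_GX3831)/(d_GX8193/d_GX3831)² = 5.531/(1.40)² = 2.822.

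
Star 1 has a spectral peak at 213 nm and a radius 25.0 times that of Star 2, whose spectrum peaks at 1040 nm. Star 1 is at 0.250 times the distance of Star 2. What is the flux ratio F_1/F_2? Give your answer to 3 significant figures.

Wien's law: T_1/T_2 = λ_2/λ_1 = 1040/213 = 4.883.
L_1/L_2 = (R_1/R_2)²(T_1/T_2)⁴ = (25.0)²(4.883)⁴ = 3.552×10^5.
F_1/F_2 = (L_1/L_2)/(d_1/d_2)² = 3.552×10^5/(0.250)² = 5.683×10^6.

5.68×10^6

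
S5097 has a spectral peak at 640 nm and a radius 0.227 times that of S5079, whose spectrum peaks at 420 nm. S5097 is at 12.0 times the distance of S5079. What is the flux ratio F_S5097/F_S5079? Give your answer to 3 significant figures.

Wien's law: T_S5097/T_S5079 = λ_S5079/λ_S5097 = 420/640 = 0.6562.
L_S5097/L_S5079 = (R_S5097/R_S5079)²(T_S5097/T_S5079)⁴ = (0.227)²(0.6562)⁴ = 0.009557.
F_S5097/F_S5079 = (L_S5097/L_S5079)/(d_S5097/d_S5079)² = 0.009557/(12.0)² = 6.637×10^-5.

6.64×10^-5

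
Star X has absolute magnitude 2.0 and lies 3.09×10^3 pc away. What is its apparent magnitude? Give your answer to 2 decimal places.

m = M + 5 log₁₀(d/10 pc) = 2.0 + 5 log₁₀(3.09×10^3/10)
  = 2.0 + 5 × 2.490 = 2.0 + 12.45 = 14.45.

14.45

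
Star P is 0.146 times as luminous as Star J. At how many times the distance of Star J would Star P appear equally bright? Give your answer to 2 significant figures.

0.38

Equal flux requires L_P/d_P² = L_J/d_J², so d_P/d_J = √(L_P/L_J)
= √(0.146) = 0.3821.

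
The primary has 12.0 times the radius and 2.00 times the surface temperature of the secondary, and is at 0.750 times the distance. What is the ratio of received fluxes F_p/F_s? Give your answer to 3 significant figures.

L_p/L_s = (R_p/R_s)²(T_p/T_s)⁴ = (12.0)² × (2.00)⁴ = 2304.
F_p/F_s = (L_p/L_s)/(d_p/d_s)² = 2304 / (0.750)² = 4096.

4.10×10^3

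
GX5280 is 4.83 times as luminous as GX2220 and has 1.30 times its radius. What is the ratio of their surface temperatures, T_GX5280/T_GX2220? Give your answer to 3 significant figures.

L ∝ R²T⁴ gives T ∝ (L/R²)^(1/4), so
T_GX5280/T_GX2220 = (4.83 / 1.30²)^(1/4) = (2.858)^(1/4) = 1.300.

1.30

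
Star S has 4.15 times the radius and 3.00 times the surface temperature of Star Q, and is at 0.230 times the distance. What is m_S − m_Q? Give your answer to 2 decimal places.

-11.05

L_S/L_Q = (4.15)²(3.00)⁴ = 1395.
F_S/F_Q = (L_S/L_Q)/(d_S/d_Q)² = 1395/0.05290 = 2.637×10^4.
m_S − m_Q = −2.5 log₁₀(2.637×10^4) = -11.05.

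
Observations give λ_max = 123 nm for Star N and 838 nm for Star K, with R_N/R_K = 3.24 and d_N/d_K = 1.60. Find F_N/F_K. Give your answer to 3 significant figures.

Wien's law: T_N/T_K = λ_K/λ_N = 838/123 = 6.813.
L_N/L_K = (R_N/R_K)²(T_N/T_K)⁴ = (3.24)²(6.813)⁴ = 2.262×10^4.
F_N/F_K = (L_N/L_K)/(d_N/d_K)² = 2.262×10^4/(1.60)² = 8835.

8.83×10^3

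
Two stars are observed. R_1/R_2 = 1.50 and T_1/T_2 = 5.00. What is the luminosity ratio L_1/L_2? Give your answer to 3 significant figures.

From the Stefan–Boltzmann law, L ∝ R²T⁴, so
L_1/L_2 = (R_1/R_2)² (T_1/T_2)⁴ = (1.50)² × (5.00)⁴ = 2.250 × 625.0 = 1406.

1.41×10^3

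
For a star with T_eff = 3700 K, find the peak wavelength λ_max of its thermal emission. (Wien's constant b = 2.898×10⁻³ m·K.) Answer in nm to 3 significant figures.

783 nm

λ_max = b/T = 2.898×10⁻³ / 3700 = 7.83×10^-7 m = 783.2 nm.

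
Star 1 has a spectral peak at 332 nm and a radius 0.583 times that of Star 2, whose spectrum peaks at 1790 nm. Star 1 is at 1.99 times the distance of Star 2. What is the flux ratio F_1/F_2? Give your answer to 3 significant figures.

Wien's law: T_1/T_2 = λ_2/λ_1 = 1790/332 = 5.392.
L_1/L_2 = (R_1/R_2)²(T_1/T_2)⁴ = (0.583)²(5.392)⁴ = 287.2.
F_1/F_2 = (L_1/L_2)/(d_1/d_2)² = 287.2/(1.99)² = 72.53.

72.5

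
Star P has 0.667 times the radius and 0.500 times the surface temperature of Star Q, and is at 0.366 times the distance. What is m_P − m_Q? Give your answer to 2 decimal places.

1.71

L_P/L_Q = (0.667)²(0.500)⁴ = 0.02781.
F_P/F_Q = (L_P/L_Q)/(d_P/d_Q)² = 0.02781/0.1340 = 0.2076.
m_P − m_Q = −2.5 log₁₀(0.2076) = 1.71.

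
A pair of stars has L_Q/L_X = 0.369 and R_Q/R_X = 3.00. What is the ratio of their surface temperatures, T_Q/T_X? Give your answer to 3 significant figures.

L ∝ R²T⁴ gives T ∝ (L/R²)^(1/4), so
T_Q/T_X = (0.369 / 3.00²)^(1/4) = (0.04100)^(1/4) = 0.4500.

0.450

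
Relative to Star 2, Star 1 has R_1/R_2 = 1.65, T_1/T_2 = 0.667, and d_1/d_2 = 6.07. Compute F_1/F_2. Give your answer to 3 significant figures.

0.0146

L_1/L_2 = (R_1/R_2)²(T_1/T_2)⁴ = (1.65)² × (0.667)⁴ = 0.5389.
F_1/F_2 = (L_1/L_2)/(d_1/d_2)² = 0.5389 / (6.07)² = 0.01462.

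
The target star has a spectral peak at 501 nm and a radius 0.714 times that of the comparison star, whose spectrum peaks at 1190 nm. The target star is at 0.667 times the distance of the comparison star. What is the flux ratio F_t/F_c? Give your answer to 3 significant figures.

36.5

Wien's law: T_t/T_c = λ_c/λ_t = 1190/501 = 2.375.
L_t/L_c = (R_t/R_c)²(T_t/T_c)⁴ = (0.714)²(2.375)⁴ = 16.23.
F_t/F_c = (L_t/L_c)/(d_t/d_c)² = 16.23/(0.667)² = 36.47.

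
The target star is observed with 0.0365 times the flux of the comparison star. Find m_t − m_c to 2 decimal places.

m_t − m_c = −2.5 log₁₀(F_t/F_c) = −2.5 log₁₀(0.0365) = −2.5 × (-1.438) = 3.594.

3.59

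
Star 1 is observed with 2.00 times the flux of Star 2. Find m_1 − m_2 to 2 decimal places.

m_1 − m_2 = −2.5 log₁₀(F_1/F_2) = −2.5 log₁₀(2.00) = −2.5 × (0.301) = -0.753.

-0.75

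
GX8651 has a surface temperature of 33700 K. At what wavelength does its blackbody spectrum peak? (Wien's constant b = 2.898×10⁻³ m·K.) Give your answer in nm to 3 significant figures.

λ_max = b/T = 2.898×10⁻³ / 33700 = 8.60×10^-8 m = 85.99 nm.

86.0 nm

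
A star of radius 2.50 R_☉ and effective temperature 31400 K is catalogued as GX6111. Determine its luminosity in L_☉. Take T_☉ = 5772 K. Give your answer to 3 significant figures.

5.47×10^3 L_☉

L/L_☉ = (R/R_☉)² (T/T_☉)⁴ = (2.50)² × (31400/5772)⁴
       = 6.250 × (5.440)⁴ = 6.250 × 875.8 = 5474.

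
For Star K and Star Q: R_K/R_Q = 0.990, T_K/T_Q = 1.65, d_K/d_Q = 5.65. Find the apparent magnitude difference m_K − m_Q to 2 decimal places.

L_K/L_Q = (0.990)²(1.65)⁴ = 7.265.
F_K/F_Q = (L_K/L_Q)/(d_K/d_Q)² = 7.265/31.92 = 0.2276.
m_K − m_Q = −2.5 log₁₀(0.2276) = 1.61.

1.61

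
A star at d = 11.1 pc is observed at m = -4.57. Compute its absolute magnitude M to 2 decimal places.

M = m − 5 log₁₀(d/10 pc) = -4.57 − 5 log₁₀(11.1/10)
  = -4.57 − 5 × 0.045 = -4.57 − 0.23 = -4.80.

-4.80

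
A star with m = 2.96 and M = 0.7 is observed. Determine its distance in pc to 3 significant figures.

28.3 pc

m − M = 5 log₁₀(d/10 pc)
2.96 − (0.7) = 2.26 = 5 log₁₀(d/10)
d = 10 × 10^(2.26/5) = 10 × 10^0.452 = 28.31 pc.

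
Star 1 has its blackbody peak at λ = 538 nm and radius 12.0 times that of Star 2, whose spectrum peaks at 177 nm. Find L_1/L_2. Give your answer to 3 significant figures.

Wien's law gives T ∝ 1/λ_max, so T_1/T_2 = λ_2/λ_1 = 177/538 = 0.3290.
Then L ∝ R²T⁴ gives L_1/L_2 = (12.0)² × (0.3290)⁴ = 144.0 × 0.01172 = 1.687.

1.69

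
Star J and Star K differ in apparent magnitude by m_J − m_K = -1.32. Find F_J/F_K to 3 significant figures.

F_J/F_K = 10^(−(m_J − m_K)/2.5) = 10^(1.32/2.5) = 10^0.528 = 3.373.

3.37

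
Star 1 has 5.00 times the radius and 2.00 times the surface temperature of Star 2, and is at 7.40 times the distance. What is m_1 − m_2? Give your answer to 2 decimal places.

L_1/L_2 = (5.00)²(2.00)⁴ = 400.0.
F_1/F_2 = (L_1/L_2)/(d_1/d_2)² = 400.0/54.76 = 7.305.
m_1 − m_2 = −2.5 log₁₀(7.305) = -2.16.

-2.16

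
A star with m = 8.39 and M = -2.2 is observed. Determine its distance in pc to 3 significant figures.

m − M = 5 log₁₀(d/10 pc)
8.39 − (-2.2) = 10.59 = 5 log₁₀(d/10)
d = 10 × 10^(10.59/5) = 10 × 10^2.118 = 1312 pc.

1.31×10^3 pc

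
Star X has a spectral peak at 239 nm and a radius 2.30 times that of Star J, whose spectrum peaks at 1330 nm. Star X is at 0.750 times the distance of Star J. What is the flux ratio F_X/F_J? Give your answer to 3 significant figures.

Wien's law: T_X/T_J = λ_J/λ_X = 1330/239 = 5.565.
L_X/L_J = (R_X/R_J)²(T_X/T_J)⁴ = (2.30)²(5.565)⁴ = 5073.
F_X/F_J = (L_X/L_J)/(d_X/d_J)² = 5073/(0.750)² = 9019.

9.02×10^3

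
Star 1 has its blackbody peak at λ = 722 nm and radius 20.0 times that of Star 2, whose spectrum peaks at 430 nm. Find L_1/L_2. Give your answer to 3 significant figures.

Wien's law gives T ∝ 1/λ_max, so T_1/T_2 = λ_2/λ_1 = 430/722 = 0.5956.
Then L ∝ R²T⁴ gives L_1/L_2 = (20.0)² × (0.5956)⁴ = 400.0 × 0.1258 = 50.33.

50.3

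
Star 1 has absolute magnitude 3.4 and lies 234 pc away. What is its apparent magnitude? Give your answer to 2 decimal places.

m = M + 5 log₁₀(d/10 pc) = 3.4 + 5 log₁₀(234/10)
  = 3.4 + 5 × 1.369 = 3.4 + 6.85 = 10.25.

10.25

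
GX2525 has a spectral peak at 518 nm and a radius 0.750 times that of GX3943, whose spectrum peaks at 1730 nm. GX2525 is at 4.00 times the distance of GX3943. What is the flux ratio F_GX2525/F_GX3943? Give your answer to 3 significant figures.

4.37

Wien's law: T_GX2525/T_GX3943 = λ_GX3943/λ_GX2525 = 1730/518 = 3.340.
L_GX2525/L_GX3943 = (R_GX2525/R_GX3943)²(T_GX2525/T_GX3943)⁴ = (0.750)²(3.340)⁴ = 69.98.
F_GX2525/F_GX3943 = (L_GX2525/L_GX3943)/(d_GX2525/d_GX3943)² = 69.98/(4.00)² = 4.374.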